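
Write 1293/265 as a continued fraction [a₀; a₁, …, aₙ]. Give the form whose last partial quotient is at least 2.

[4; 1, 7, 3, 1, 1, 4]

1293 = 4·265 + 233
265 = 1·233 + 32
233 = 7·32 + 9
32 = 3·9 + 5
9 = 1·5 + 4
5 = 1·4 + 1
4 = 4·1 + 0  (stop)
So 1293/265 = [4; 1, 7, 3, 1, 1, 4].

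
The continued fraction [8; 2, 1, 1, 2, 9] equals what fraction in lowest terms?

1023/122

Using pₖ = aₖpₖ₋₁ + pₖ₋₂ and qₖ = aₖqₖ₋₁ + qₖ₋₂:
  k=0: a=8, p=8, q=1
  k=1: a=2, p=17, q=2
  k=2: a=1, p=25, q=3
  k=3: a=1, p=42, q=5
  k=4: a=2, p=109, q=13
  k=5: a=9, p=1023, q=122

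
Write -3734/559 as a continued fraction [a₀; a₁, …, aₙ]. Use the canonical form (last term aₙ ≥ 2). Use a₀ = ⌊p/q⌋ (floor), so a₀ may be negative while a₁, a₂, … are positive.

-3734 = -7·559 + 179
559 = 3·179 + 22
179 = 8·22 + 3
22 = 7·3 + 1
3 = 3·1 + 0  (stop)
So -3734/559 = [-7; 3, 8, 7, 3].

[-7; 3, 8, 7, 3]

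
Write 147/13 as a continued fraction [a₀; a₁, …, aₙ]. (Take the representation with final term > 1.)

[11; 3, 4]

147 = 11·13 + 4
13 = 3·4 + 1
4 = 4·1 + 0  (stop)
So 147/13 = [11; 3, 4].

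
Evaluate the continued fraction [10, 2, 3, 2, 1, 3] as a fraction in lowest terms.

Fold from the inside: start with 3/1.
  1 + 1/3 = 4/3
  2 + 3/4 = 11/4
  3 + 4/11 = 37/11
  2 + 11/37 = 85/37
  10 + 37/85 = 887/85

887/85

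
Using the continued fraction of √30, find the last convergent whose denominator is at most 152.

√30 = [5; 2, 10, …] (period length 2).
Convergents:
  p_0/q_0 = 5/1
  p_1/q_1 = 11/2
  p_2/q_2 = 115/21
  p_3/q_3 = 241/44
  p_4/q_4 = 2525/461
q_3 = 44 ≤ 152 < 461 = q_4, so the answer is 241/44.

241/44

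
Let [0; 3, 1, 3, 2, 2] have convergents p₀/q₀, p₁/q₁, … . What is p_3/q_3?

Using pₖ = aₖpₖ₋₁ + pₖ₋₂, qₖ = aₖqₖ₋₁ + qₖ₋₂ (with p₋₁=1, p₋₂=0, q₋₁=0, q₋₂=1):
  k=0: a=0, p=0, q=1
  k=1: a=3, p=1, q=3
  k=2: a=1, p=1, q=4
  k=3: a=3, p=4, q=15

4/15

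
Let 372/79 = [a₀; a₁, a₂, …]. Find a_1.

372 = 4·79 + 56   →  a_0 = 4
79 = 1·56 + 23   →  a_1 = 1

1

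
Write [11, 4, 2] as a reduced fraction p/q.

101/9

Using pₖ = aₖpₖ₋₁ + pₖ₋₂ and qₖ = aₖqₖ₋₁ + qₖ₋₂:
  k=0: a=11, p=11, q=1
  k=1: a=4, p=45, q=4
  k=2: a=2, p=101, q=9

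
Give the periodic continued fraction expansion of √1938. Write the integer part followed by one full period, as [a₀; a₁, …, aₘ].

a₀ = ⌊√1938⌋ = 44.
With m₀=0, d₀=1 and mₖ₊₁ = dₖaₖ − mₖ, dₖ₊₁ = (n − mₖ₊₁²)/dₖ, aₖ₊₁ = ⌊(a₀+mₖ₊₁)/dₖ₊₁⌋:
  k=1: m=44, d=2, a=44
  k=2: m=44, d=1, a=88
d=1 and a=2a₀=88 at k=2, so the next step gives (m, d) = (44, 2) again — its k=1 value — and the period has length 2.

[44; 44, 88]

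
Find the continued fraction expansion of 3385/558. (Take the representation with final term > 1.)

[6; 15, 12, 3]

3385 = 6*558 + 37
558 = 15*37 + 3
37 = 12*3 + 1
3 = 3*1 + 0  (stop)
So 3385/558 = [6; 15, 12, 3].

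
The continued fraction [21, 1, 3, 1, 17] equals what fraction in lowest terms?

Using pₖ = aₖpₖ₋₁ + pₖ₋₂ and qₖ = aₖqₖ₋₁ + qₖ₋₂:
  k=0: a=21, p=21, q=1
  k=1: a=1, p=22, q=1
  k=2: a=3, p=87, q=4
  k=3: a=1, p=109, q=5
  k=4: a=17, p=1940, q=89

1940/89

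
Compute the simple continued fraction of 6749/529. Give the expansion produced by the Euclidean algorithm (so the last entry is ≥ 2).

6749 = 12·529 + 401
529 = 1·401 + 128
401 = 3·128 + 17
128 = 7·17 + 9
17 = 1·9 + 8
9 = 1·8 + 1
8 = 8·1 + 0  (stop)
So 6749/529 = [12; 1, 3, 7, 1, 1, 8].

[12; 1, 3, 7, 1, 1, 8]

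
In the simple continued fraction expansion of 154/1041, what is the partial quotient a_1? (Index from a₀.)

154 = 0·1041 + 154   →  a_0 = 0
1041 = 6·154 + 117   →  a_1 = 6

6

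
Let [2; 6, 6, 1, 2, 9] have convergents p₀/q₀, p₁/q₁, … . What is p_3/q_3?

93/43

Using pₖ = aₖpₖ₋₁ + pₖ₋₂, qₖ = aₖqₖ₋₁ + qₖ₋₂ (with p₋₁=1, p₋₂=0, q₋₁=0, q₋₂=1):
  k=0: a=2, p=2, q=1
  k=1: a=6, p=13, q=6
  k=2: a=6, p=80, q=37
  k=3: a=1, p=93, q=43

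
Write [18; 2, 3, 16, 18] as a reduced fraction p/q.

Using pₖ = aₖpₖ₋₁ + pₖ₋₂ and qₖ = aₖqₖ₋₁ + qₖ₋₂:
  k=0: a=18, p=18, q=1
  k=1: a=2, p=37, q=2
  k=2: a=3, p=129, q=7
  k=3: a=16, p=2101, q=114
  k=4: a=18, p=37947, q=2059

37947/2059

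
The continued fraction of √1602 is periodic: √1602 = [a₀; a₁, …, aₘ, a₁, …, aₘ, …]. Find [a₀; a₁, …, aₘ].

a₀ = ⌊√1602⌋ = 40.
With m₀=0, d₀=1 and mₖ₊₁ = dₖaₖ − mₖ, dₖ₊₁ = (n − mₖ₊₁²)/dₖ, aₖ₊₁ = ⌊(a₀+mₖ₊₁)/dₖ₊₁⌋:
  k=1: m=40, d=2, a=40
  k=2: m=40, d=1, a=80
d=1 and a=2a₀=80 at k=2, so the next step gives (m, d) = (40, 2) again — its k=1 value — and the period has length 2.

[40; 40, 80]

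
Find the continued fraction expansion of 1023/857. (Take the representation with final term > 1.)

[1; 5, 6, 6, 1, 3]

1023 = 1×857 + 166
857 = 5×166 + 27
166 = 6×27 + 4
27 = 6×4 + 3
4 = 1×3 + 1
3 = 3×1 + 0  (stop)
So 1023/857 = [1; 5, 6, 6, 1, 3].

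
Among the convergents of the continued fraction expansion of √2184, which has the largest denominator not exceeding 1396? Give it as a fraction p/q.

65006/1391

√2184 = [46; 1, 2, 1, 2, 1, 92, …] (period length 6).
Convergents:
  p_0/q_0 = 46/1
  p_1/q_1 = 47/1
  p_2/q_2 = 140/3
  p_3/q_3 = 187/4
  p_4/q_4 = 514/11
  p_5/q_5 = 701/15
  p_6/q_6 = 65006/1391
  p_7/q_7 = 65707/1406
q_6 = 1391 ≤ 1396 < 1406 = q_7, so the answer is 65006/1391.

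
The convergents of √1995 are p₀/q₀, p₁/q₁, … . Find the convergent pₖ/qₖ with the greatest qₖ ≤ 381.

12015/269

√1995 = [44; 1, 1, 1, 88, …] (period length 4).
Convergents:
  p_0/q_0 = 44/1
  p_1/q_1 = 45/1
  p_2/q_2 = 89/2
  p_3/q_3 = 134/3
  p_4/q_4 = 11881/266
  p_5/q_5 = 12015/269
  p_6/q_6 = 23896/535
q_5 = 269 ≤ 381 < 535 = q_6, so the answer is 12015/269.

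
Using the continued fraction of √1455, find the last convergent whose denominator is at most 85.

3166/83

√1455 = [38; 6, 1, 11, 1, 6, 76, …] (period length 6).
Convergents:
  p_0/q_0 = 38/1
  p_1/q_1 = 229/6
  p_2/q_2 = 267/7
  p_3/q_3 = 3166/83
  p_4/q_4 = 3433/90
q_3 = 83 ≤ 85 < 90 = q_4, so the answer is 3166/83.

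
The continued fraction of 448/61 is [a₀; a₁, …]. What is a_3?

9

448 = 7·61 + 21   →  a_0 = 7
61 = 2·21 + 19   →  a_1 = 2
21 = 1·19 + 2   →  a_2 = 1
19 = 9·2 + 1   →  a_3 = 9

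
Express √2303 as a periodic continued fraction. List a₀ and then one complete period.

a₀ = ⌊√2303⌋ = 47.
With m₀=0, d₀=1 and mₖ₊₁ = dₖaₖ − mₖ, dₖ₊₁ = (n − mₖ₊₁²)/dₖ, aₖ₊₁ = ⌊(a₀+mₖ₊₁)/dₖ₊₁⌋:
  k=1: m=47, d=94, a=1
  k=2: m=47, d=1, a=94
d=1 and a=2a₀=94 at k=2, so the next step gives (m, d) = (47, 94) again — its k=1 value — and the period has length 2.

[47; 1, 94]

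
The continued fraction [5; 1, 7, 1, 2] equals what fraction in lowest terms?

153/26

Fold from the inside: start with 2/1.
  1 + 1/2 = 3/2
  7 + 2/3 = 23/3
  1 + 3/23 = 26/23
  5 + 23/26 = 153/26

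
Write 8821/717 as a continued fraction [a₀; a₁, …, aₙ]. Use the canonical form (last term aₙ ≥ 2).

[12; 3, 3, 3, 2, 9]

8821 = 12×717 + 217
717 = 3×217 + 66
217 = 3×66 + 19
66 = 3×19 + 9
19 = 2×9 + 1
9 = 9×1 + 0  (stop)
So 8821/717 = [12; 3, 3, 3, 2, 9].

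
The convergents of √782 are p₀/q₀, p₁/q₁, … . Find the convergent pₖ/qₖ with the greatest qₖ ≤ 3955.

√782 = [27; 1, 26, 1, 54, …] (period length 4).
Convergents:
  p_0/q_0 = 27/1
  p_1/q_1 = 28/1
  p_2/q_2 = 755/27
  p_3/q_3 = 783/28
  p_4/q_4 = 43037/1539
  p_5/q_5 = 43820/1567
  p_6/q_6 = 1182357/42281
q_5 = 1567 ≤ 3955 < 42281 = q_6, so the answer is 43820/1567.

43820/1567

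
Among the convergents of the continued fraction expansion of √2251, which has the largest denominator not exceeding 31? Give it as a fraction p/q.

427/9

√2251 = [47; 2, 4, 47, 4, 2, 94, …] (period length 6).
Convergents:
  p_0/q_0 = 47/1
  p_1/q_1 = 95/2
  p_2/q_2 = 427/9
  p_3/q_3 = 20164/425
q_2 = 9 ≤ 31 < 425 = q_3, so the answer is 427/9.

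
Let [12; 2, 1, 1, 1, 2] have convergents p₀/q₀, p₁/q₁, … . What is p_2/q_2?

Using pₖ = aₖpₖ₋₁ + pₖ₋₂, qₖ = aₖqₖ₋₁ + qₖ₋₂ (with p₋₁=1, p₋₂=0, q₋₁=0, q₋₂=1):
  k=0: a=12, p=12, q=1
  k=1: a=2, p=25, q=2
  k=2: a=1, p=37, q=3

37/3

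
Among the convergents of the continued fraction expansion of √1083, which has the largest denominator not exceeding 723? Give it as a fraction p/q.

√1083 = [32; 1, 9, 1, 64, …] (period length 4).
Convergents:
  p_0/q_0 = 32/1
  p_1/q_1 = 33/1
  p_2/q_2 = 329/10
  p_3/q_3 = 362/11
  p_4/q_4 = 23497/714
  p_5/q_5 = 23859/725
q_4 = 714 ≤ 723 < 725 = q_5, so the answer is 23497/714.

23497/714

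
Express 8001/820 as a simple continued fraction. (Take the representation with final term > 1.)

[9; 1, 3, 8, 3, 2, 3]

8001 = 9*820 + 621
820 = 1*621 + 199
621 = 3*199 + 24
199 = 8*24 + 7
24 = 3*7 + 3
7 = 2*3 + 1
3 = 3*1 + 0  (stop)
So 8001/820 = [9; 1, 3, 8, 3, 2, 3].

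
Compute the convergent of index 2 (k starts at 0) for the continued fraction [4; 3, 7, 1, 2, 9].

95/22

Using pₖ = aₖpₖ₋₁ + pₖ₋₂, qₖ = aₖqₖ₋₁ + qₖ₋₂ (with p₋₁=1, p₋₂=0, q₋₁=0, q₋₂=1):
  k=0: a=4, p=4, q=1
  k=1: a=3, p=13, q=3
  k=2: a=7, p=95, q=22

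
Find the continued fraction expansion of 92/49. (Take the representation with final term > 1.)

[1; 1, 7, 6]

92 = 1·49 + 43
49 = 1·43 + 6
43 = 7·6 + 1
6 = 6·1 + 0  (stop)
So 92/49 = [1; 1, 7, 6].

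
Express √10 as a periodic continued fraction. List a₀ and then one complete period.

a₀ = ⌊√10⌋ = 3.
With m₀=0, d₀=1 and mₖ₊₁ = dₖaₖ − mₖ, dₖ₊₁ = (n − mₖ₊₁²)/dₖ, aₖ₊₁ = ⌊(a₀+mₖ₊₁)/dₖ₊₁⌋:
  k=1: m=3, d=1, a=6
d=1 and a=2a₀=6 at k=1, so the next step gives (m, d) = (3, 1) again — its k=1 value — and the period has length 1.

[3; 6]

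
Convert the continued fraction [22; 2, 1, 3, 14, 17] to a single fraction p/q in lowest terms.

59933/2680

Fold from the inside: start with 17/1.
  14 + 1/17 = 239/17
  3 + 17/239 = 734/239
  1 + 239/734 = 973/734
  2 + 734/973 = 2680/973
  22 + 973/2680 = 59933/2680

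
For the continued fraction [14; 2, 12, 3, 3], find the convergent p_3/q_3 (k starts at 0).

1115/77

Using pₖ = aₖpₖ₋₁ + pₖ₋₂, qₖ = aₖqₖ₋₁ + qₖ₋₂ (with p₋₁=1, p₋₂=0, q₋₁=0, q₋₂=1):
  k=0: a=14, p=14, q=1
  k=1: a=2, p=29, q=2
  k=2: a=12, p=362, q=25
  k=3: a=3, p=1115, q=77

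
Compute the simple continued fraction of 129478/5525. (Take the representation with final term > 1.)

129478 = 23*5525 + 2403
5525 = 2*2403 + 719
2403 = 3*719 + 246
719 = 2*246 + 227
246 = 1*227 + 19
227 = 11*19 + 18
19 = 1*18 + 1
18 = 18*1 + 0  (stop)
So 129478/5525 = [23; 2, 3, 2, 1, 11, 1, 18].

[23; 2, 3, 2, 1, 11, 1, 18]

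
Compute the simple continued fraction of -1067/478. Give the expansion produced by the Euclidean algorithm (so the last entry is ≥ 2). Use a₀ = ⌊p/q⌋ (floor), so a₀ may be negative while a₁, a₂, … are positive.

[-3; 1, 3, 3, 3, 1, 3, 2]

-1067 = -3·478 + 367
478 = 1·367 + 111
367 = 3·111 + 34
111 = 3·34 + 9
34 = 3·9 + 7
9 = 1·7 + 2
7 = 3·2 + 1
2 = 2·1 + 0  (stop)
So -1067/478 = [-3; 1, 3, 3, 3, 1, 3, 2].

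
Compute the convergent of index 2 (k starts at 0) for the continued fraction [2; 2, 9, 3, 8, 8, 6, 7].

47/19

Using pₖ = aₖpₖ₋₁ + pₖ₋₂, qₖ = aₖqₖ₋₁ + qₖ₋₂ (with p₋₁=1, p₋₂=0, q₋₁=0, q₋₂=1):
  k=0: a=2, p=2, q=1
  k=1: a=2, p=5, q=2
  k=2: a=9, p=47, q=19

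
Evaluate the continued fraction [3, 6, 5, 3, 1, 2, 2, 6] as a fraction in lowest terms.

Fold from the inside: start with 6/1.
  2 + 1/6 = 13/6
  2 + 6/13 = 32/13
  1 + 13/32 = 45/32
  3 + 32/45 = 167/45
  5 + 45/167 = 880/167
  6 + 167/880 = 5447/880
  3 + 880/5447 = 17221/5447

17221/5447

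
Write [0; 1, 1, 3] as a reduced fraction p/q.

4/7

Fold from the inside: start with 3/1.
  1 + 1/3 = 4/3
  1 + 3/4 = 7/4
  0 + 4/7 = 4/7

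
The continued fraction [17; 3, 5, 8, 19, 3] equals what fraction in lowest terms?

Using pₖ = aₖpₖ₋₁ + pₖ₋₂ and qₖ = aₖqₖ₋₁ + qₖ₋₂:
  k=0: a=17, p=17, q=1
  k=1: a=3, p=52, q=3
  k=2: a=5, p=277, q=16
  k=3: a=8, p=2268, q=131
  k=4: a=19, p=43369, q=2505
  k=5: a=3, p=132375, q=7646

132375/7646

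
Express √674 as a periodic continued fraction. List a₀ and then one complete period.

[25; 1, 24, 1, 50]

a₀ = ⌊√674⌋ = 25.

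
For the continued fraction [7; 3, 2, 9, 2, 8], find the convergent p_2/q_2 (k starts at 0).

Using pₖ = aₖpₖ₋₁ + pₖ₋₂, qₖ = aₖqₖ₋₁ + qₖ₋₂ (with p₋₁=1, p₋₂=0, q₋₁=0, q₋₂=1):
  k=0: a=7, p=7, q=1
  k=1: a=3, p=22, q=3
  k=2: a=2, p=51, q=7

51/7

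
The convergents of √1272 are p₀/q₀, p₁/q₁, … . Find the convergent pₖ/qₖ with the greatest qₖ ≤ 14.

107/3

√1272 = [35; 1, 1, 1, 70, …] (period length 4).
Convergents:
  p_0/q_0 = 35/1
  p_1/q_1 = 36/1
  p_2/q_2 = 71/2
  p_3/q_3 = 107/3
  p_4/q_4 = 7561/212
q_3 = 3 ≤ 14 < 212 = q_4, so the answer is 107/3.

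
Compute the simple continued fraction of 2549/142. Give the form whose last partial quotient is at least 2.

2549 = 17·142 + 135
142 = 1·135 + 7
135 = 19·7 + 2
7 = 3·2 + 1
2 = 2·1 + 0  (stop)
So 2549/142 = [17; 1, 19, 3, 2].

[17; 1, 19, 3, 2]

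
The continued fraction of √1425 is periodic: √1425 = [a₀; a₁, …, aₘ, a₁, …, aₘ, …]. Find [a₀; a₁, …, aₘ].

[37; 1, 2, 1, 74]

a₀ = ⌊√1425⌋ = 37.
With m₀=0, d₀=1 and mₖ₊₁ = dₖaₖ − mₖ, dₖ₊₁ = (n − mₖ₊₁²)/dₖ, aₖ₊₁ = ⌊(a₀+mₖ₊₁)/dₖ₊₁⌋:
  k=1: m=37, d=56, a=1
  k=2: m=19, d=19, a=2
  k=3: m=19, d=56, a=1
  k=4: m=37, d=1, a=74
d=1 and a=2a₀=74 at k=4, so the next step gives (m, d) = (37, 56) again — its k=1 value — and the period has length 4.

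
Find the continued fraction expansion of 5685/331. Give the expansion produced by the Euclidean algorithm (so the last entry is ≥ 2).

5685 = 17·331 + 58
331 = 5·58 + 41
58 = 1·41 + 17
41 = 2·17 + 7
17 = 2·7 + 3
7 = 2·3 + 1
3 = 3·1 + 0  (stop)
So 5685/331 = [17; 5, 1, 2, 2, 2, 3].

[17; 5, 1, 2, 2, 2, 3]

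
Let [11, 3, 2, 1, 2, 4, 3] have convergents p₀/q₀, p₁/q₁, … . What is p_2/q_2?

79/7

Using pₖ = aₖpₖ₋₁ + pₖ₋₂, qₖ = aₖqₖ₋₁ + qₖ₋₂ (with p₋₁=1, p₋₂=0, q₋₁=0, q₋₂=1):
  k=0: a=11, p=11, q=1
  k=1: a=3, p=34, q=3
  k=2: a=2, p=79, q=7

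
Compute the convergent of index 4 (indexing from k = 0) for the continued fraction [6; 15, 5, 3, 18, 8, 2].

Using pₖ = aₖpₖ₋₁ + pₖ₋₂, qₖ = aₖqₖ₋₁ + qₖ₋₂ (with p₋₁=1, p₋₂=0, q₋₁=0, q₋₂=1):
  k=0: a=6, p=6, q=1
  k=1: a=15, p=91, q=15
  k=2: a=5, p=461, q=76
  k=3: a=3, p=1474, q=243
  k=4: a=18, p=26993, q=4450

26993/4450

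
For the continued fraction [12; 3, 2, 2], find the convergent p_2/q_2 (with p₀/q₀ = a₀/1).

86/7

Using pₖ = aₖpₖ₋₁ + pₖ₋₂, qₖ = aₖqₖ₋₁ + qₖ₋₂ (with p₋₁=1, p₋₂=0, q₋₁=0, q₋₂=1):
  k=0: a=12, p=12, q=1
  k=1: a=3, p=37, q=3
  k=2: a=2, p=86, q=7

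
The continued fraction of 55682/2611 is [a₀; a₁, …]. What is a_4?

2

55682 = 21·2611 + 851   →  a_0 = 21
2611 = 3·851 + 58   →  a_1 = 3
851 = 14·58 + 39   →  a_2 = 14
58 = 1·39 + 19   →  a_3 = 1
39 = 2·19 + 1   →  a_4 = 2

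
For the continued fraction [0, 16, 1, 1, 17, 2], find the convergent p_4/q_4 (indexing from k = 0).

35/578

Using pₖ = aₖpₖ₋₁ + pₖ₋₂, qₖ = aₖqₖ₋₁ + qₖ₋₂ (with p₋₁=1, p₋₂=0, q₋₁=0, q₋₂=1):
  k=0: a=0, p=0, q=1
  k=1: a=16, p=1, q=16
  k=2: a=1, p=1, q=17
  k=3: a=1, p=2, q=33
  k=4: a=17, p=35, q=578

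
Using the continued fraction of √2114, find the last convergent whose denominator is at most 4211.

√2114 = [45; 1, 44, 1, 90, …] (period length 4).
Convergents:
  p_0/q_0 = 45/1
  p_1/q_1 = 46/1
  p_2/q_2 = 2069/45
  p_3/q_3 = 2115/46
  p_4/q_4 = 192419/4185
  p_5/q_5 = 194534/4231
q_4 = 4185 ≤ 4211 < 4231 = q_5, so the answer is 192419/4185.

192419/4185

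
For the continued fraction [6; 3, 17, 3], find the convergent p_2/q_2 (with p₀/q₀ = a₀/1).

Using pₖ = aₖpₖ₋₁ + pₖ₋₂, qₖ = aₖqₖ₋₁ + qₖ₋₂ (with p₋₁=1, p₋₂=0, q₋₁=0, q₋₂=1):
  k=0: a=6, p=6, q=1
  k=1: a=3, p=19, q=3
  k=2: a=17, p=329, q=52

329/52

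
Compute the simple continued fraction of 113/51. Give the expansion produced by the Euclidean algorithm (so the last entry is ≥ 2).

[2; 4, 1, 1, 1, 3]

113 = 2·51 + 11
51 = 4·11 + 7
11 = 1·7 + 4
7 = 1·4 + 3
4 = 1·3 + 1
3 = 3·1 + 0  (stop)
So 113/51 = [2; 4, 1, 1, 1, 3].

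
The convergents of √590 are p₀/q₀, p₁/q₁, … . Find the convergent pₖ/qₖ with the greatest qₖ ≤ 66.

753/31

√590 = [24; 3, 2, 4, 2, 3, 48, …] (period length 6).
Convergents:
  p_0/q_0 = 24/1
  p_1/q_1 = 73/3
  p_2/q_2 = 170/7
  p_3/q_3 = 753/31
  p_4/q_4 = 1676/69
q_3 = 31 ≤ 66 < 69 = q_4, so the answer is 753/31.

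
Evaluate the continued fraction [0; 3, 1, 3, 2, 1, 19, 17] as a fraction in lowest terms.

4365/16454

Using pₖ = aₖpₖ₋₁ + pₖ₋₂ and qₖ = aₖqₖ₋₁ + qₖ₋₂:
  k=0: a=0, p=0, q=1
  k=1: a=3, p=1, q=3
  k=2: a=1, p=1, q=4
  k=3: a=3, p=4, q=15
  k=4: a=2, p=9, q=34
  k=5: a=1, p=13, q=49
  k=6: a=19, p=256, q=965
  k=7: a=17, p=4365, q=16454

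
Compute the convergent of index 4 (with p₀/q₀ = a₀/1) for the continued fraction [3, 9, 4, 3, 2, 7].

Using pₖ = aₖpₖ₋₁ + pₖ₋₂, qₖ = aₖqₖ₋₁ + qₖ₋₂ (with p₋₁=1, p₋₂=0, q₋₁=0, q₋₂=1):
  k=0: a=3, p=3, q=1
  k=1: a=9, p=28, q=9
  k=2: a=4, p=115, q=37
  k=3: a=3, p=373, q=120
  k=4: a=2, p=861, q=277

861/277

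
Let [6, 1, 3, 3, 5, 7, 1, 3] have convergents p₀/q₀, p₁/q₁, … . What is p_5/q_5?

Using pₖ = aₖpₖ₋₁ + pₖ₋₂, qₖ = aₖqₖ₋₁ + qₖ₋₂ (with p₋₁=1, p₋₂=0, q₋₁=0, q₋₂=1):
  k=0: a=6, p=6, q=1
  k=1: a=1, p=7, q=1
  k=2: a=3, p=27, q=4
  k=3: a=3, p=88, q=13
  k=4: a=5, p=467, q=69
  k=5: a=7, p=3357, q=496

3357/496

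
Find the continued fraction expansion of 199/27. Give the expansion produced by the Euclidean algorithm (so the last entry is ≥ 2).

199 = 7·27 + 10
27 = 2·10 + 7
10 = 1·7 + 3
7 = 2·3 + 1
3 = 3·1 + 0  (stop)
So 199/27 = [7; 2, 1, 2, 3].

[7; 2, 1, 2, 3]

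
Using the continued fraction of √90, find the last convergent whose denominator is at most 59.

351/37

√90 = [9; 2, 18, …] (period length 2).
Convergents:
  p_0/q_0 = 9/1
  p_1/q_1 = 19/2
  p_2/q_2 = 351/37
  p_3/q_3 = 721/76
q_2 = 37 ≤ 59 < 76 = q_3, so the answer is 351/37.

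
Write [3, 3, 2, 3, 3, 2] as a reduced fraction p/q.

599/182

Fold from the inside: start with 2/1.
  3 + 1/2 = 7/2
  3 + 2/7 = 23/7
  2 + 7/23 = 53/23
  3 + 23/53 = 182/53
  3 + 53/182 = 599/182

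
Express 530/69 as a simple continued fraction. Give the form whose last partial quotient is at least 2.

530 = 7·69 + 47
69 = 1·47 + 22
47 = 2·22 + 3
22 = 7·3 + 1
3 = 3·1 + 0  (stop)
So 530/69 = [7; 1, 2, 7, 3].

[7; 1, 2, 7, 3]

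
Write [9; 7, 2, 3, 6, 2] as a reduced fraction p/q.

Using pₖ = aₖpₖ₋₁ + pₖ₋₂ and qₖ = aₖqₖ₋₁ + qₖ₋₂:
  k=0: a=9, p=9, q=1
  k=1: a=7, p=64, q=7
  k=2: a=2, p=137, q=15
  k=3: a=3, p=475, q=52
  k=4: a=6, p=2987, q=327
  k=5: a=2, p=6449, q=706

6449/706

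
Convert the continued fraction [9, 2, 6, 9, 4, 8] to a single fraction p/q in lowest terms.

Fold from the inside: start with 8/1.
  4 + 1/8 = 33/8
  9 + 8/33 = 305/33
  6 + 33/305 = 1863/305
  2 + 305/1863 = 4031/1863
  9 + 1863/4031 = 38142/4031

38142/4031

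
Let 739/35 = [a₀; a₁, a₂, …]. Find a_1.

8

739 = 21·35 + 4   →  a_0 = 21
35 = 8·4 + 3   →  a_1 = 8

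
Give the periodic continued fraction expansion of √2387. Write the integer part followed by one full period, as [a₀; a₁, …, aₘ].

a₀ = ⌊√2387⌋ = 48.
With m₀=0, d₀=1 and mₖ₊₁ = dₖaₖ − mₖ, dₖ₊₁ = (n − mₖ₊₁²)/dₖ, aₖ₊₁ = ⌊(a₀+mₖ₊₁)/dₖ₊₁⌋:
  k=1: m=48, d=83, a=1
  k=2: m=35, d=14, a=5
  k=3: m=35, d=83, a=1
  k=4: m=48, d=1, a=96
d=1 and a=2a₀=96 at k=4, so the next step gives (m, d) = (48, 83) again — its k=1 value — and the period has length 4.

[48; 1, 5, 1, 96]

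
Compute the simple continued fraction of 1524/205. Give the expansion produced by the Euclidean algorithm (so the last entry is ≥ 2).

1524 = 7·205 + 89
205 = 2·89 + 27
89 = 3·27 + 8
27 = 3·8 + 3
8 = 2·3 + 2
3 = 1·2 + 1
2 = 2·1 + 0  (stop)
So 1524/205 = [7; 2, 3, 3, 2, 1, 2].

[7; 2, 3, 3, 2, 1, 2]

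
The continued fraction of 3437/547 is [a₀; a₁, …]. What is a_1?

3

3437 = 6·547 + 155   →  a_0 = 6
547 = 3·155 + 82   →  a_1 = 3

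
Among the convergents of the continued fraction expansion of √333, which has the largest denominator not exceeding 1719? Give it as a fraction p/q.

√333 = [18; 4, 36, …] (period length 2).
Convergents:
  p_0/q_0 = 18/1
  p_1/q_1 = 73/4
  p_2/q_2 = 2646/145
  p_3/q_3 = 10657/584
  p_4/q_4 = 386298/21169
q_3 = 584 ≤ 1719 < 21169 = q_4, so the answer is 10657/584.

10657/584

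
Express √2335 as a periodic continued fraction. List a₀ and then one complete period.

a₀ = ⌊√2335⌋ = 48.
With m₀=0, d₀=1 and mₖ₊₁ = dₖaₖ − mₖ, dₖ₊₁ = (n − mₖ₊₁²)/dₖ, aₖ₊₁ = ⌊(a₀+mₖ₊₁)/dₖ₊₁⌋:
  k=1: m=48, d=31, a=3
  k=2: m=45, d=10, a=9
  k=3: m=45, d=31, a=3
  k=4: m=48, d=1, a=96
d=1 and a=2a₀=96 at k=4, so the next step gives (m, d) = (48, 31) again — its k=1 value — and the period has length 4.

[48; 3, 9, 3, 96]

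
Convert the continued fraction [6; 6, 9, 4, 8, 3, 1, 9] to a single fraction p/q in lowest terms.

Fold from the inside: start with 9/1.
  1 + 1/9 = 10/9
  3 + 9/10 = 39/10
  8 + 10/39 = 322/39
  4 + 39/322 = 1327/322
  9 + 322/1327 = 12265/1327
  6 + 1327/12265 = 74917/12265
  6 + 12265/74917 = 461767/74917

461767/74917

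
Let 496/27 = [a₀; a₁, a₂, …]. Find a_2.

1

496 = 18·27 + 10   →  a_0 = 18
27 = 2·10 + 7   →  a_1 = 2
10 = 1·7 + 3   →  a_2 = 1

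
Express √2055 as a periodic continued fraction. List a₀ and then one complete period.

[45; 3, 90]

a₀ = ⌊√2055⌋ = 45.
With m₀=0, d₀=1 and mₖ₊₁ = dₖaₖ − mₖ, dₖ₊₁ = (n − mₖ₊₁²)/dₖ, aₖ₊₁ = ⌊(a₀+mₖ₊₁)/dₖ₊₁⌋:
  k=1: m=45, d=30, a=3
  k=2: m=45, d=1, a=90
d=1 and a=2a₀=90 at k=2, so the next step gives (m, d) = (45, 30) again — its k=1 value — and the period has length 2.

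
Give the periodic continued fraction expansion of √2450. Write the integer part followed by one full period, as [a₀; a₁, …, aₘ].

[49; 2, 98]

a₀ = ⌊√2450⌋ = 49.
With m₀=0, d₀=1 and mₖ₊₁ = dₖaₖ − mₖ, dₖ₊₁ = (n − mₖ₊₁²)/dₖ, aₖ₊₁ = ⌊(a₀+mₖ₊₁)/dₖ₊₁⌋:
  k=1: m=49, d=49, a=2
  k=2: m=49, d=1, a=98
d=1 and a=2a₀=98 at k=2, so the next step gives (m, d) = (49, 49) again — its k=1 value — and the period has length 2.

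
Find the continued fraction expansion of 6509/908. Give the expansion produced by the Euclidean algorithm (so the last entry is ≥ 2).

[7; 5, 1, 14, 3, 3]

6509 = 7×908 + 153
908 = 5×153 + 143
153 = 1×143 + 10
143 = 14×10 + 3
10 = 3×3 + 1
3 = 3×1 + 0  (stop)
So 6509/908 = [7; 5, 1, 14, 3, 3].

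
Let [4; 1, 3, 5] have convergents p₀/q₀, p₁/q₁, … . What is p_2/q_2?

Using pₖ = aₖpₖ₋₁ + pₖ₋₂, qₖ = aₖqₖ₋₁ + qₖ₋₂ (with p₋₁=1, p₋₂=0, q₋₁=0, q₋₂=1):
  k=0: a=4, p=4, q=1
  k=1: a=1, p=5, q=1
  k=2: a=3, p=19, q=4

19/4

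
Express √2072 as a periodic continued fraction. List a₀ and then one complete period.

a₀ = ⌊√2072⌋ = 45.
With m₀=0, d₀=1 and mₖ₊₁ = dₖaₖ − mₖ, dₖ₊₁ = (n − mₖ₊₁²)/dₖ, aₖ₊₁ = ⌊(a₀+mₖ₊₁)/dₖ₊₁⌋:
  k=1: m=45, d=47, a=1
  k=2: m=2, d=44, a=1
  k=3: m=42, d=7, a=12
  k=4: m=42, d=44, a=1
  k=5: m=2, d=47, a=1
  k=6: m=45, d=1, a=90
d=1 and a=2a₀=90 at k=6, so the next step gives (m, d) = (45, 47) again — its k=1 value — and the period has length 6.

[45; 1, 1, 12, 1, 1, 90]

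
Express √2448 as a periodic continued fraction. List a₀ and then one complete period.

a₀ = ⌊√2448⌋ = 49.
With m₀=0, d₀=1 and mₖ₊₁ = dₖaₖ − mₖ, dₖ₊₁ = (n − mₖ₊₁²)/dₖ, aₖ₊₁ = ⌊(a₀+mₖ₊₁)/dₖ₊₁⌋:
  k=1: m=49, d=47, a=2
  k=2: m=45, d=9, a=10
  k=3: m=45, d=47, a=2
  k=4: m=49, d=1, a=98
d=1 and a=2a₀=98 at k=4, so the next step gives (m, d) = (49, 47) again — its k=1 value — and the period has length 4.

[49; 2, 10, 2, 98]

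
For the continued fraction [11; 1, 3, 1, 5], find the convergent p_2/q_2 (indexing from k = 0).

Using pₖ = aₖpₖ₋₁ + pₖ₋₂, qₖ = aₖqₖ₋₁ + qₖ₋₂ (with p₋₁=1, p₋₂=0, q₋₁=0, q₋₂=1):
  k=0: a=11, p=11, q=1
  k=1: a=1, p=12, q=1
  k=2: a=3, p=47, q=4

47/4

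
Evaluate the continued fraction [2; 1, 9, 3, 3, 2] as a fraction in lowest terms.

688/237

Using pₖ = aₖpₖ₋₁ + pₖ₋₂ and qₖ = aₖqₖ₋₁ + qₖ₋₂:
  k=0: a=2, p=2, q=1
  k=1: a=1, p=3, q=1
  k=2: a=9, p=29, q=10
  k=3: a=3, p=90, q=31
  k=4: a=3, p=299, q=103
  k=5: a=2, p=688, q=237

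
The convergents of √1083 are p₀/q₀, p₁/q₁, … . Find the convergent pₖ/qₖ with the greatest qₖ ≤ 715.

23497/714

√1083 = [32; 1, 9, 1, 64, …] (period length 4).
Convergents:
  p_0/q_0 = 32/1
  p_1/q_1 = 33/1
  p_2/q_2 = 329/10
  p_3/q_3 = 362/11
  p_4/q_4 = 23497/714
  p_5/q_5 = 23859/725
q_4 = 714 ≤ 715 < 725 = q_5, so the answer is 23497/714.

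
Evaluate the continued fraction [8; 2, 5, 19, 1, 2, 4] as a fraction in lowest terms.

Fold from the inside: start with 4/1.
  2 + 1/4 = 9/4
  1 + 4/9 = 13/9
  19 + 9/13 = 256/13
  5 + 13/256 = 1293/256
  2 + 256/1293 = 2842/1293
  8 + 1293/2842 = 24029/2842

24029/2842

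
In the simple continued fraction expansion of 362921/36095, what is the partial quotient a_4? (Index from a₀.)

7

362921 = 10·36095 + 1971   →  a_0 = 10
36095 = 18·1971 + 617   →  a_1 = 18
1971 = 3·617 + 120   →  a_2 = 3
617 = 5·120 + 17   →  a_3 = 5
120 = 7·17 + 1   →  a_4 = 7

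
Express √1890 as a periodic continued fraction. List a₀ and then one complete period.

a₀ = ⌊√1890⌋ = 43.
With m₀=0, d₀=1 and mₖ₊₁ = dₖaₖ − mₖ, dₖ₊₁ = (n − mₖ₊₁²)/dₖ, aₖ₊₁ = ⌊(a₀+mₖ₊₁)/dₖ₊₁⌋:
  k=1: m=43, d=41, a=2
  k=2: m=39, d=9, a=9
  k=3: m=42, d=14, a=6
  k=4: m=42, d=9, a=9
  k=5: m=39, d=41, a=2
  k=6: m=43, d=1, a=86
d=1 and a=2a₀=86 at k=6, so the next step gives (m, d) = (43, 41) again — its k=1 value — and the period has length 6.

[43; 2, 9, 6, 9, 2, 86]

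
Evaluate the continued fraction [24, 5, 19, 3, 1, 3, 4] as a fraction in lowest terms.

150729/6229

Using pₖ = aₖpₖ₋₁ + pₖ₋₂ and qₖ = aₖqₖ₋₁ + qₖ₋₂:
  k=0: a=24, p=24, q=1
  k=1: a=5, p=121, q=5
  k=2: a=19, p=2323, q=96
  k=3: a=3, p=7090, q=293
  k=4: a=1, p=9413, q=389
  k=5: a=3, p=35329, q=1460
  k=6: a=4, p=150729, q=6229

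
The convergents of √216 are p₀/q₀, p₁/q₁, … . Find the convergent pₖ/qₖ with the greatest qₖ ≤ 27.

√216 = [14; 1, 2, 3, 2, 1, 28, …] (period length 6).
Convergents:
  p_0/q_0 = 14/1
  p_1/q_1 = 15/1
  p_2/q_2 = 44/3
  p_3/q_3 = 147/10
  p_4/q_4 = 338/23
  p_5/q_5 = 485/33
q_4 = 23 ≤ 27 < 33 = q_5, so the answer is 338/23.

338/23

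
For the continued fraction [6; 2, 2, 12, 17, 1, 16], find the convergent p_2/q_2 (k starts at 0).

Using pₖ = aₖpₖ₋₁ + pₖ₋₂, qₖ = aₖqₖ₋₁ + qₖ₋₂ (with p₋₁=1, p₋₂=0, q₋₁=0, q₋₂=1):
  k=0: a=6, p=6, q=1
  k=1: a=2, p=13, q=2
  k=2: a=2, p=32, q=5

32/5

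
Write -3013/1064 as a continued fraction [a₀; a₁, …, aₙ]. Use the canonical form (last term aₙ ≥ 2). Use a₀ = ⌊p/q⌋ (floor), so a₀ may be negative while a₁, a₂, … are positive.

[-3; 5, 1, 16, 1, 9]

-3013 = -3×1064 + 179
1064 = 5×179 + 169
179 = 1×169 + 10
169 = 16×10 + 9
10 = 1×9 + 1
9 = 9×1 + 0  (stop)
So -3013/1064 = [-3; 5, 1, 16, 1, 9].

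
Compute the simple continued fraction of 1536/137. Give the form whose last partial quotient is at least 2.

[11; 4, 1, 2, 1, 1, 1, 2]

1536 = 11×137 + 29
137 = 4×29 + 21
29 = 1×21 + 8
21 = 2×8 + 5
8 = 1×5 + 3
5 = 1×3 + 2
3 = 1×2 + 1
2 = 2×1 + 0  (stop)
So 1536/137 = [11; 4, 1, 2, 1, 1, 1, 2].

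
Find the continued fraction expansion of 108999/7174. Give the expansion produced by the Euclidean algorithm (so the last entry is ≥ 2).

108999 = 15*7174 + 1389
7174 = 5*1389 + 229
1389 = 6*229 + 15
229 = 15*15 + 4
15 = 3*4 + 3
4 = 1*3 + 1
3 = 3*1 + 0  (stop)
So 108999/7174 = [15; 5, 6, 15, 3, 1, 3].

[15; 5, 6, 15, 3, 1, 3]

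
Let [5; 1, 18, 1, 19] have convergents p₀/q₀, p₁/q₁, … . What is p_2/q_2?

113/19

Using pₖ = aₖpₖ₋₁ + pₖ₋₂, qₖ = aₖqₖ₋₁ + qₖ₋₂ (with p₋₁=1, p₋₂=0, q₋₁=0, q₋₂=1):
  k=0: a=5, p=5, q=1
  k=1: a=1, p=6, q=1
  k=2: a=18, p=113, q=19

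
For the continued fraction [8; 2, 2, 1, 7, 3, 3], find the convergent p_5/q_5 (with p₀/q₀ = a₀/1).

1424/169

Using pₖ = aₖpₖ₋₁ + pₖ₋₂, qₖ = aₖqₖ₋₁ + qₖ₋₂ (with p₋₁=1, p₋₂=0, q₋₁=0, q₋₂=1):
  k=0: a=8, p=8, q=1
  k=1: a=2, p=17, q=2
  k=2: a=2, p=42, q=5
  k=3: a=1, p=59, q=7
  k=4: a=7, p=455, q=54
  k=5: a=3, p=1424, q=169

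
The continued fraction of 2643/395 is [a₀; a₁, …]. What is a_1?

1

2643 = 6·395 + 273   →  a_0 = 6
395 = 1·273 + 122   →  a_1 = 1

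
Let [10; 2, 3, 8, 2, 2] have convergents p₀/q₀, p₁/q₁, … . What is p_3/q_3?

605/58

Using pₖ = aₖpₖ₋₁ + pₖ₋₂, qₖ = aₖqₖ₋₁ + qₖ₋₂ (with p₋₁=1, p₋₂=0, q₋₁=0, q₋₂=1):
  k=0: a=10, p=10, q=1
  k=1: a=2, p=21, q=2
  k=2: a=3, p=73, q=7
  k=3: a=8, p=605, q=58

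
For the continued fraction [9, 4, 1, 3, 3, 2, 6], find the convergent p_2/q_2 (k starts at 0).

Using pₖ = aₖpₖ₋₁ + pₖ₋₂, qₖ = aₖqₖ₋₁ + qₖ₋₂ (with p₋₁=1, p₋₂=0, q₋₁=0, q₋₂=1):
  k=0: a=9, p=9, q=1
  k=1: a=4, p=37, q=4
  k=2: a=1, p=46, q=5

46/5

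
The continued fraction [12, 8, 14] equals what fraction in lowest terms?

Using pₖ = aₖpₖ₋₁ + pₖ₋₂ and qₖ = aₖqₖ₋₁ + qₖ₋₂:
  k=0: a=12, p=12, q=1
  k=1: a=8, p=97, q=8
  k=2: a=14, p=1370, q=113

1370/113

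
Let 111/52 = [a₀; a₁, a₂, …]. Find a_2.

111 = 2·52 + 7   →  a_0 = 2
52 = 7·7 + 3   →  a_1 = 7
7 = 2·3 + 1   →  a_2 = 2

2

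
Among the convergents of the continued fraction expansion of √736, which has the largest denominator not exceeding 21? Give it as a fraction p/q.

217/8

√736 = [27; 7, 1, 2, 1, 2, 1, 7, 54, …] (period length 8).
Convergents:
  p_0/q_0 = 27/1
  p_1/q_1 = 190/7
  p_2/q_2 = 217/8
  p_3/q_3 = 624/23
q_2 = 8 ≤ 21 < 23 = q_3, so the answer is 217/8.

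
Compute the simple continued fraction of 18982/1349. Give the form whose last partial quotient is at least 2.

18982 = 14×1349 + 96
1349 = 14×96 + 5
96 = 19×5 + 1
5 = 5×1 + 0  (stop)
So 18982/1349 = [14; 14, 19, 5].

[14; 14, 19, 5]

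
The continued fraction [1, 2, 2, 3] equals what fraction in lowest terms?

24/17

Fold from the inside: start with 3/1.
  2 + 1/3 = 7/3
  2 + 3/7 = 17/7
  1 + 7/17 = 24/17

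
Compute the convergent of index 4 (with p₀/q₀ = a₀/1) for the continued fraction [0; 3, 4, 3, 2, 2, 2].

30/97

Using pₖ = aₖpₖ₋₁ + pₖ₋₂, qₖ = aₖqₖ₋₁ + qₖ₋₂ (with p₋₁=1, p₋₂=0, q₋₁=0, q₋₂=1):
  k=0: a=0, p=0, q=1
  k=1: a=3, p=1, q=3
  k=2: a=4, p=4, q=13
  k=3: a=3, p=13, q=42
  k=4: a=2, p=30, q=97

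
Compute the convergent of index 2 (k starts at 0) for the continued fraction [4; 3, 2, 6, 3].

30/7

Using pₖ = aₖpₖ₋₁ + pₖ₋₂, qₖ = aₖqₖ₋₁ + qₖ₋₂ (with p₋₁=1, p₋₂=0, q₋₁=0, q₋₂=1):
  k=0: a=4, p=4, q=1
  k=1: a=3, p=13, q=3
  k=2: a=2, p=30, q=7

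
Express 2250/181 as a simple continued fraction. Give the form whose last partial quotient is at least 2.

[12; 2, 3, 8, 3]

2250 = 12*181 + 78
181 = 2*78 + 25
78 = 3*25 + 3
25 = 8*3 + 1
3 = 3*1 + 0  (stop)
So 2250/181 = [12; 2, 3, 8, 3].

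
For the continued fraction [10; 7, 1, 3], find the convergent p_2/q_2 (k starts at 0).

81/8

Using pₖ = aₖpₖ₋₁ + pₖ₋₂, qₖ = aₖqₖ₋₁ + qₖ₋₂ (with p₋₁=1, p₋₂=0, q₋₁=0, q₋₂=1):
  k=0: a=10, p=10, q=1
  k=1: a=7, p=71, q=7
  k=2: a=1, p=81, q=8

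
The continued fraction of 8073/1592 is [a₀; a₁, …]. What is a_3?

3

8073 = 5·1592 + 113   →  a_0 = 5
1592 = 14·113 + 10   →  a_1 = 14
113 = 11·10 + 3   →  a_2 = 11
10 = 3·3 + 1   →  a_3 = 3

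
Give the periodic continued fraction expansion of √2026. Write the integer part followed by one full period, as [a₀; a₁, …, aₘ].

a₀ = ⌊√2026⌋ = 45.
With m₀=0, d₀=1 and mₖ₊₁ = dₖaₖ − mₖ, dₖ₊₁ = (n − mₖ₊₁²)/dₖ, aₖ₊₁ = ⌊(a₀+mₖ₊₁)/dₖ₊₁⌋:
  k=1: m=45, d=1, a=90
d=1 and a=2a₀=90 at k=1, so the next step gives (m, d) = (45, 1) again — its k=1 value — and the period has length 1.

[45; 90]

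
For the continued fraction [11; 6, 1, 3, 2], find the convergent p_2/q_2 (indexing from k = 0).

78/7

Using pₖ = aₖpₖ₋₁ + pₖ₋₂, qₖ = aₖqₖ₋₁ + qₖ₋₂ (with p₋₁=1, p₋₂=0, q₋₁=0, q₋₂=1):
  k=0: a=11, p=11, q=1
  k=1: a=6, p=67, q=6
  k=2: a=1, p=78, q=7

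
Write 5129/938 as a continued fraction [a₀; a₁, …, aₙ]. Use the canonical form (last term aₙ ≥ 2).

5129 = 5*938 + 439
938 = 2*439 + 60
439 = 7*60 + 19
60 = 3*19 + 3
19 = 6*3 + 1
3 = 3*1 + 0  (stop)
So 5129/938 = [5; 2, 7, 3, 6, 3].

[5; 2, 7, 3, 6, 3]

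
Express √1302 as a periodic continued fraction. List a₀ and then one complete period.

a₀ = ⌊√1302⌋ = 36.
With m₀=0, d₀=1 and mₖ₊₁ = dₖaₖ − mₖ, dₖ₊₁ = (n − mₖ₊₁²)/dₖ, aₖ₊₁ = ⌊(a₀+mₖ₊₁)/dₖ₊₁⌋:
  k=1: m=36, d=6, a=12
  k=2: m=36, d=1, a=72
d=1 and a=2a₀=72 at k=2, so the next step gives (m, d) = (36, 6) again — its k=1 value — and the period has length 2.

[36; 12, 72]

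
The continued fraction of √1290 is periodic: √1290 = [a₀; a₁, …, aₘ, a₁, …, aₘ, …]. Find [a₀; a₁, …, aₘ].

a₀ = ⌊√1290⌋ = 35.

[35; 1, 10, 1, 70]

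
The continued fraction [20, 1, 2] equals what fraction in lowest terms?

Using pₖ = aₖpₖ₋₁ + pₖ₋₂ and qₖ = aₖqₖ₋₁ + qₖ₋₂:
  k=0: a=20, p=20, q=1
  k=1: a=1, p=21, q=1
  k=2: a=2, p=62, q=3

62/3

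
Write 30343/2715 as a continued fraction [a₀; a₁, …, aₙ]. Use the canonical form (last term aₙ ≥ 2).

[11; 5, 1, 2, 8, 19]

30343 = 11×2715 + 478
2715 = 5×478 + 325
478 = 1×325 + 153
325 = 2×153 + 19
153 = 8×19 + 1
19 = 19×1 + 0  (stop)
So 30343/2715 = [11; 5, 1, 2, 8, 19].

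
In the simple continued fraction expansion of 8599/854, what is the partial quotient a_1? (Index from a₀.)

14

8599 = 10·854 + 59   →  a_0 = 10
854 = 14·59 + 28   →  a_1 = 14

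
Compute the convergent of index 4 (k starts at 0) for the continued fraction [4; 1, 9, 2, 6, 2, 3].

667/136

Using pₖ = aₖpₖ₋₁ + pₖ₋₂, qₖ = aₖqₖ₋₁ + qₖ₋₂ (with p₋₁=1, p₋₂=0, q₋₁=0, q₋₂=1):
  k=0: a=4, p=4, q=1
  k=1: a=1, p=5, q=1
  k=2: a=9, p=49, q=10
  k=3: a=2, p=103, q=21
  k=4: a=6, p=667, q=136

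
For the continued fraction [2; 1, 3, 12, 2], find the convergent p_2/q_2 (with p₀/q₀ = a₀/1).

11/4

Using pₖ = aₖpₖ₋₁ + pₖ₋₂, qₖ = aₖqₖ₋₁ + qₖ₋₂ (with p₋₁=1, p₋₂=0, q₋₁=0, q₋₂=1):
  k=0: a=2, p=2, q=1
  k=1: a=1, p=3, q=1
  k=2: a=3, p=11, q=4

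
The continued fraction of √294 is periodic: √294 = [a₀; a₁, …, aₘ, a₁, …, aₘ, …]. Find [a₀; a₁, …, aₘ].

[17; 6, 1, 4, 1, 6, 34]

a₀ = ⌊√294⌋ = 17.
With m₀=0, d₀=1 and mₖ₊₁ = dₖaₖ − mₖ, dₖ₊₁ = (n − mₖ₊₁²)/dₖ, aₖ₊₁ = ⌊(a₀+mₖ₊₁)/dₖ₊₁⌋:
  k=1: m=17, d=5, a=6
  k=2: m=13, d=25, a=1
  k=3: m=12, d=6, a=4
  k=4: m=12, d=25, a=1
  k=5: m=13, d=5, a=6
  k=6: m=17, d=1, a=34
d=1 and a=2a₀=34 at k=6, so the next step gives (m, d) = (17, 5) again — its k=1 value — and the period has length 6.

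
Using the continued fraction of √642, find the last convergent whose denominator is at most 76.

√642 = [25; 2, 1, 24, 1, 2, 50, …] (period length 6).
Convergents:
  p_0/q_0 = 25/1
  p_1/q_1 = 51/2
  p_2/q_2 = 76/3
  p_3/q_3 = 1875/74
  p_4/q_4 = 1951/77
q_3 = 74 ≤ 76 < 77 = q_4, so the answer is 1875/74.

1875/74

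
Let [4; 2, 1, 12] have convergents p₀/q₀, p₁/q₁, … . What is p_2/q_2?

Using pₖ = aₖpₖ₋₁ + pₖ₋₂, qₖ = aₖqₖ₋₁ + qₖ₋₂ (with p₋₁=1, p₋₂=0, q₋₁=0, q₋₂=1):
  k=0: a=4, p=4, q=1
  k=1: a=2, p=9, q=2
  k=2: a=1, p=13, q=3

13/3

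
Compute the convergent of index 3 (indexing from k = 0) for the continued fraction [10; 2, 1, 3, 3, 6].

114/11

Using pₖ = aₖpₖ₋₁ + pₖ₋₂, qₖ = aₖqₖ₋₁ + qₖ₋₂ (with p₋₁=1, p₋₂=0, q₋₁=0, q₋₂=1):
  k=0: a=10, p=10, q=1
  k=1: a=2, p=21, q=2
  k=2: a=1, p=31, q=3
  k=3: a=3, p=114, q=11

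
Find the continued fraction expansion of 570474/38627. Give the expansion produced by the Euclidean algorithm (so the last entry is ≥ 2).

570474 = 14*38627 + 29696
38627 = 1*29696 + 8931
29696 = 3*8931 + 2903
8931 = 3*2903 + 222
2903 = 13*222 + 17
222 = 13*17 + 1
17 = 17*1 + 0  (stop)
So 570474/38627 = [14; 1, 3, 3, 13, 13, 17].

[14; 1, 3, 3, 13, 13, 17]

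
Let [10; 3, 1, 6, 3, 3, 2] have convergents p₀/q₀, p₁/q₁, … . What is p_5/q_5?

2893/282

Using pₖ = aₖpₖ₋₁ + pₖ₋₂, qₖ = aₖqₖ₋₁ + qₖ₋₂ (with p₋₁=1, p₋₂=0, q₋₁=0, q₋₂=1):
  k=0: a=10, p=10, q=1
  k=1: a=3, p=31, q=3
  k=2: a=1, p=41, q=4
  k=3: a=6, p=277, q=27
  k=4: a=3, p=872, q=85
  k=5: a=3, p=2893, q=282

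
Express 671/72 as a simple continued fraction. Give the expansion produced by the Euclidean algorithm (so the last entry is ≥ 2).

671 = 9*72 + 23
72 = 3*23 + 3
23 = 7*3 + 2
3 = 1*2 + 1
2 = 2*1 + 0  (stop)
So 671/72 = [9; 3, 7, 1, 2].

[9; 3, 7, 1, 2]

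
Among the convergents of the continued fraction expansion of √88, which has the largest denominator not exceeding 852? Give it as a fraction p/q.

7439/793

√88 = [9; 2, 1, 1, 1, 2, 18, …] (period length 6).
Convergents:
  p_0/q_0 = 9/1
  p_1/q_1 = 19/2
  p_2/q_2 = 28/3
  p_3/q_3 = 47/5
  p_4/q_4 = 75/8
  p_5/q_5 = 197/21
  p_6/q_6 = 3621/386
  p_7/q_7 = 7439/793
  p_8/q_8 = 11060/1179
q_7 = 793 ≤ 852 < 1179 = q_8, so the answer is 7439/793.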